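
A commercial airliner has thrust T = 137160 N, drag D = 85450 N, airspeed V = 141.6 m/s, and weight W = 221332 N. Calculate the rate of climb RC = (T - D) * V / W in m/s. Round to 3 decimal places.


Step 1: Excess thrust = T - D = 137160 - 85450 = 51710 N
Step 2: Excess power = 51710 * 141.6 = 7322136.0 W
Step 3: RC = 7322136.0 / 221332 = 33.082 m/s

33.082


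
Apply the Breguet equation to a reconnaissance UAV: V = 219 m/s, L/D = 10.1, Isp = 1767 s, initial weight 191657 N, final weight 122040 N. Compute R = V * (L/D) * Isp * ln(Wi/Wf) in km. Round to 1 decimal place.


Step 1: Coefficient = V * (L/D) * Isp = 219 * 10.1 * 1767 = 3908427.3 m
Step 2: Wi/Wf = 191657 / 122040 = 1.570444
Step 3: ln(1.570444) = 0.451358
Step 4: R = 3908427.3 * 0.451358 = 1764101.7 m = 1764.1 km

1764.1


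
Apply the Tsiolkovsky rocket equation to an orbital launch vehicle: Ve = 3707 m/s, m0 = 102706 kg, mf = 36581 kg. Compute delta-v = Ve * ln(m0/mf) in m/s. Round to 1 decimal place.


Step 1: Mass ratio m0/mf = 102706 / 36581 = 2.807632
Step 2: ln(2.807632) = 1.032342
Step 3: delta-v = 3707 * 1.032342 = 3826.9 m/s

3826.9


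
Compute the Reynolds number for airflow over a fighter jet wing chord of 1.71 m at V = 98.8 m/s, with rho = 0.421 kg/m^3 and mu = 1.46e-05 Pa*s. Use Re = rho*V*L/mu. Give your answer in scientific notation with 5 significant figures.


Step 1: Numerator = rho * V * L = 0.421 * 98.8 * 1.71 = 71.127108
Step 2: Re = 71.127108 / 1.46e-05
Step 3: Re = 4.8717e+06

4.8717e+06


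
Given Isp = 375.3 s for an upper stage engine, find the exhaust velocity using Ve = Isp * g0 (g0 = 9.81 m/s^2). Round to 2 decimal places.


Step 1: Ve = Isp * g0 = 375.3 * 9.81
Step 2: Ve = 3681.69 m/s

3681.69


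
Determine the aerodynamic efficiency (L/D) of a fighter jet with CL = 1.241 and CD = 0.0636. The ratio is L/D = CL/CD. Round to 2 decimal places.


Step 1: L/D = CL / CD = 1.241 / 0.0636
Step 2: L/D = 19.51

19.51


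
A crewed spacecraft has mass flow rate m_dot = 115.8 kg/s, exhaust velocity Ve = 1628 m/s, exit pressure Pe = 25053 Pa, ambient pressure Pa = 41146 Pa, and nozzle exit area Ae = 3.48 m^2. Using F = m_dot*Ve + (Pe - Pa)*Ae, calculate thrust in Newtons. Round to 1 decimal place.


Step 1: Momentum thrust = m_dot * Ve = 115.8 * 1628 = 188522.4 N
Step 2: Pressure thrust = (Pe - Pa) * Ae = (25053 - 41146) * 3.48 = -56003.64 N
Step 3: Total thrust F = 188522.4 + -56003.64 = 132518.8 N

132518.8


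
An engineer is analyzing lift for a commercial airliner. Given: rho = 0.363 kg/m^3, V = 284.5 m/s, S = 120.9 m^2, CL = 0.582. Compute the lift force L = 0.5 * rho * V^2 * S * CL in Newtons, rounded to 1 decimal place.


Step 1: Calculate dynamic pressure q = 0.5 * 0.363 * 284.5^2 = 0.5 * 0.363 * 80940.25 = 14690.6554 Pa
Step 2: Multiply by wing area and lift coefficient: L = 14690.6554 * 120.9 * 0.582
Step 3: L = 1776100.2348 * 0.582 = 1033690.3 N

1033690.3


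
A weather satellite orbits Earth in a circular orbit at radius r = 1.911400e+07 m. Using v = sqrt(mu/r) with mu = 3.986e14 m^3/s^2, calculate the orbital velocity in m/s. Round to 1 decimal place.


Step 1: mu / r = 3.986e14 / 1.911400e+07 = 20853824.4219
Step 2: v = sqrt(20853824.4219) = 4566.6 m/s

4566.6


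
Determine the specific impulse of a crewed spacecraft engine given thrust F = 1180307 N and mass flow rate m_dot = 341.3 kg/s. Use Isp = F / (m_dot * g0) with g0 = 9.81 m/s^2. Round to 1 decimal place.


Step 1: m_dot * g0 = 341.3 * 9.81 = 3348.15
Step 2: Isp = 1180307 / 3348.15 = 352.5 s

352.5


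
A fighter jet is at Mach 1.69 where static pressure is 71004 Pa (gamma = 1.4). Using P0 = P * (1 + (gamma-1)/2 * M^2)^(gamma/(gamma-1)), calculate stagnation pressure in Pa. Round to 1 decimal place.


Step 1: (gamma-1)/2 * M^2 = 0.2 * 2.8561 = 0.57122
Step 2: 1 + 0.57122 = 1.57122
Step 3: Exponent gamma/(gamma-1) = 3.5
Step 4: P0 = 71004 * 1.57122^3.5 = 345233.0 Pa

345233.0


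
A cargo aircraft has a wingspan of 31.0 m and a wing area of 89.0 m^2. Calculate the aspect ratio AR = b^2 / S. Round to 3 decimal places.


Step 1: b^2 = 31.0^2 = 961.0
Step 2: AR = 961.0 / 89.0 = 10.798

10.798


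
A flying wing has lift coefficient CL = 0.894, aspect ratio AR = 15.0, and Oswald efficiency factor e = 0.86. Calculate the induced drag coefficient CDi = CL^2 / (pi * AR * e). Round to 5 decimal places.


Step 1: CL^2 = 0.894^2 = 0.799236
Step 2: pi * AR * e = 3.14159 * 15.0 * 0.86 = 40.526545
Step 3: CDi = 0.799236 / 40.526545 = 0.01972

0.01972


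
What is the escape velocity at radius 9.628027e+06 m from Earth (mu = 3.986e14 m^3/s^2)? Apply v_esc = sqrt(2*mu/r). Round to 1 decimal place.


Step 1: 2*mu/r = 2 * 3.986e14 / 9.628027e+06 = 82799933.9844
Step 2: v_esc = sqrt(82799933.9844) = 9099.4 m/s

9099.4


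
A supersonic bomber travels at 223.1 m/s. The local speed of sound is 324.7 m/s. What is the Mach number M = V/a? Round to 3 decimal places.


Step 1: M = V / a = 223.1 / 324.7
Step 2: M = 0.687

0.687


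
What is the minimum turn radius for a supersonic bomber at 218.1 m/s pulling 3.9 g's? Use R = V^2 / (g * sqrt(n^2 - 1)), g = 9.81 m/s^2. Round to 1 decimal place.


Step 1: V^2 = 218.1^2 = 47567.61
Step 2: n^2 - 1 = 3.9^2 - 1 = 14.21
Step 3: sqrt(14.21) = 3.769615
Step 4: R = 47567.61 / (9.81 * 3.769615) = 1286.3 m

1286.3


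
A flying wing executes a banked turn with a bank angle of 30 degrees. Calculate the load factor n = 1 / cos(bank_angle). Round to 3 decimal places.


Step 1: Convert 30 degrees to radians = 0.523599
Step 2: cos(30 deg) = 0.866025
Step 3: n = 1 / 0.866025 = 1.155

1.155


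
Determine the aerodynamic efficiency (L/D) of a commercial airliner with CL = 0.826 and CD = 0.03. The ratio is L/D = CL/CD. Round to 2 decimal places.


Step 1: L/D = CL / CD = 0.826 / 0.03
Step 2: L/D = 27.53

27.53


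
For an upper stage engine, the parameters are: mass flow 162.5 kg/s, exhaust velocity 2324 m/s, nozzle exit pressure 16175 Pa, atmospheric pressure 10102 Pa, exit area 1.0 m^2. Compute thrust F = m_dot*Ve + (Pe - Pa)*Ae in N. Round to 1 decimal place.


Step 1: Momentum thrust = m_dot * Ve = 162.5 * 2324 = 377650.0 N
Step 2: Pressure thrust = (Pe - Pa) * Ae = (16175 - 10102) * 1.0 = 6073.0 N
Step 3: Total thrust F = 377650.0 + 6073.0 = 383723.0 N

383723.0


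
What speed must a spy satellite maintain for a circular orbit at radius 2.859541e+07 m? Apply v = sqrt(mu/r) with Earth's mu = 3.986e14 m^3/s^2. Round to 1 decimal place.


Step 1: mu / r = 3.986e14 / 2.859541e+07 = 13939300.0485
Step 2: v = sqrt(13939300.0485) = 3733.5 m/s

3733.5


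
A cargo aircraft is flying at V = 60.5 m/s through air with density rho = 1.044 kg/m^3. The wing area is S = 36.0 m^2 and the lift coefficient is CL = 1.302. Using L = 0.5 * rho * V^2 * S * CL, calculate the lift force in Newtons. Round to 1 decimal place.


Step 1: Calculate dynamic pressure q = 0.5 * 1.044 * 60.5^2 = 0.5 * 1.044 * 3660.25 = 1910.6505 Pa
Step 2: Multiply by wing area and lift coefficient: L = 1910.6505 * 36.0 * 1.302
Step 3: L = 68783.418 * 1.302 = 89556.0 N

89556.0


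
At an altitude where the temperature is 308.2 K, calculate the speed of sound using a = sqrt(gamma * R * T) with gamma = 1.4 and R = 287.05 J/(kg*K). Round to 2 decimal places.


Step 1: gamma * R * T = 1.4 * 287.05 * 308.2 = 123856.334
Step 2: a = sqrt(123856.334) = 351.93 m/s

351.93


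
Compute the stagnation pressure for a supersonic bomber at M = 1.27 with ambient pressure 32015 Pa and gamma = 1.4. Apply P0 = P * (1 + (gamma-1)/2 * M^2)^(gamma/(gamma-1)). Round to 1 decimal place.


Step 1: (gamma-1)/2 * M^2 = 0.2 * 1.6129 = 0.32258
Step 2: 1 + 0.32258 = 1.32258
Step 3: Exponent gamma/(gamma-1) = 3.5
Step 4: P0 = 32015 * 1.32258^3.5 = 85178.6 Pa

85178.6


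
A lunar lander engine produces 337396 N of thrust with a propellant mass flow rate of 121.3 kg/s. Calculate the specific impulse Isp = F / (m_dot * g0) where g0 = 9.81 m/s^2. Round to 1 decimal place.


Step 1: m_dot * g0 = 121.3 * 9.81 = 1189.95
Step 2: Isp = 337396 / 1189.95 = 283.5 s

283.5


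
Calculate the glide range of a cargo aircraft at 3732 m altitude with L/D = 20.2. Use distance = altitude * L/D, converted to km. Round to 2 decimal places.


Step 1: Glide distance = altitude * L/D = 3732 * 20.2 = 75386.4 m
Step 2: Convert to km: 75386.4 / 1000 = 75.39 km

75.39


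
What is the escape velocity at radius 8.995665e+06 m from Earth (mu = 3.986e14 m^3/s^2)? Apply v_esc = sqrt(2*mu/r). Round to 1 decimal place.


Step 1: 2*mu/r = 2 * 3.986e14 / 8.995665e+06 = 88620463.3009
Step 2: v_esc = sqrt(88620463.3009) = 9413.8 m/s

9413.8


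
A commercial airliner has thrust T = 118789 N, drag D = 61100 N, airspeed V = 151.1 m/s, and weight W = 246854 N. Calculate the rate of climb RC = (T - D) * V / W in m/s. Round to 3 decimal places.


Step 1: Excess thrust = T - D = 118789 - 61100 = 57689 N
Step 2: Excess power = 57689 * 151.1 = 8716807.9 W
Step 3: RC = 8716807.9 / 246854 = 35.312 m/s

35.312


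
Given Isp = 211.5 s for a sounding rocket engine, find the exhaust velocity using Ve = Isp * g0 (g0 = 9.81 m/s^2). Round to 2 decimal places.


Step 1: Ve = Isp * g0 = 211.5 * 9.81
Step 2: Ve = 2074.82 m/s

2074.82


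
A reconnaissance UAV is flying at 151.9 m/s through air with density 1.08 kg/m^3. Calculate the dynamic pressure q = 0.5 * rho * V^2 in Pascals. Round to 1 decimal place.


Step 1: V^2 = 151.9^2 = 23073.61
Step 2: q = 0.5 * 1.08 * 23073.61
Step 3: q = 12459.7 Pa

12459.7


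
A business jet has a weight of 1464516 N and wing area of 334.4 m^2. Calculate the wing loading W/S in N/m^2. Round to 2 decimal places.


Step 1: Wing loading = W / S = 1464516 / 334.4
Step 2: Wing loading = 4379.53 N/m^2

4379.53


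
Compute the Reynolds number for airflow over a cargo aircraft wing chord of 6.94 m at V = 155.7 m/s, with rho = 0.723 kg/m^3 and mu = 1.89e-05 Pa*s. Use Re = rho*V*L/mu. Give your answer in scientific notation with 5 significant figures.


Step 1: Numerator = rho * V * L = 0.723 * 155.7 * 6.94 = 781.243434
Step 2: Re = 781.243434 / 1.89e-05
Step 3: Re = 4.1336e+07

4.1336e+07


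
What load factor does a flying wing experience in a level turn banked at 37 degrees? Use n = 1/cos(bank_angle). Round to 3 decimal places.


Step 1: Convert 37 degrees to radians = 0.645772
Step 2: cos(37 deg) = 0.798636
Step 3: n = 1 / 0.798636 = 1.252

1.252


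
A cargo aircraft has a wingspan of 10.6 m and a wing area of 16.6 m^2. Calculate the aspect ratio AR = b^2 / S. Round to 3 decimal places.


Step 1: b^2 = 10.6^2 = 112.36
Step 2: AR = 112.36 / 16.6 = 6.769

6.769


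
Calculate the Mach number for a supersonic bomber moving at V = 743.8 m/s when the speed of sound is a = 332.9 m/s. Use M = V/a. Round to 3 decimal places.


Step 1: M = V / a = 743.8 / 332.9
Step 2: M = 2.234

2.234


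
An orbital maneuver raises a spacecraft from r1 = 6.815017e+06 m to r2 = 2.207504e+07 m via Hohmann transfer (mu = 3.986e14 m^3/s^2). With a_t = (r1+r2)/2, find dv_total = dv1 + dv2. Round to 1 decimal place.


Step 1: Transfer semi-major axis a_t = (6.815017e+06 + 2.207504e+07) / 2 = 1.444503e+07 m
Step 2: v1 (circular at r1) = sqrt(mu/r1) = 7647.78 m/s
Step 3: v_t1 = sqrt(mu*(2/r1 - 1/a_t)) = 9454.24 m/s
Step 4: dv1 = |9454.24 - 7647.78| = 1806.47 m/s
Step 5: v2 (circular at r2) = 4249.3 m/s, v_t2 = 2918.72 m/s
Step 6: dv2 = |4249.3 - 2918.72| = 1330.59 m/s
Step 7: Total delta-v = 1806.47 + 1330.59 = 3137.1 m/s

3137.1


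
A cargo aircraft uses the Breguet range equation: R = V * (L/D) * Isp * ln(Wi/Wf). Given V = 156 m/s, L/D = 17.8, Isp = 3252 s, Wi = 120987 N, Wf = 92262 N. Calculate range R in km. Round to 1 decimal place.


Step 1: Coefficient = V * (L/D) * Isp = 156 * 17.8 * 3252 = 9030153.6 m
Step 2: Wi/Wf = 120987 / 92262 = 1.311342
Step 3: ln(1.311342) = 0.271051
Step 4: R = 9030153.6 * 0.271051 = 2447629.9 m = 2447.6 km

2447.6


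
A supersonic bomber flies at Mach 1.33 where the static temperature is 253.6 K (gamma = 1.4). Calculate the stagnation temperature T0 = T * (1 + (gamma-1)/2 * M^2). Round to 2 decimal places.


Step 1: (gamma-1)/2 = 0.2
Step 2: M^2 = 1.7689
Step 3: 1 + 0.2 * 1.7689 = 1.35378
Step 4: T0 = 253.6 * 1.35378 = 343.32 K

343.32


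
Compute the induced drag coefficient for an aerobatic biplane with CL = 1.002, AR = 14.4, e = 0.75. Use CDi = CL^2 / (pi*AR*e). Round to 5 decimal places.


Step 1: CL^2 = 1.002^2 = 1.004004
Step 2: pi * AR * e = 3.14159 * 14.4 * 0.75 = 33.929201
Step 3: CDi = 1.004004 / 33.929201 = 0.02959

0.02959


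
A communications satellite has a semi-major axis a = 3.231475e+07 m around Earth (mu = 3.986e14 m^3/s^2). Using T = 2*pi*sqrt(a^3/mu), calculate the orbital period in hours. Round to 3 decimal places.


Step 1: a^3 / mu = 3.374445e+22 / 3.986e14 = 8.465744e+07
Step 2: sqrt(8.465744e+07) = 9200.9475 s
Step 3: T = 2*pi * 9200.9475 = 57811.26 s
Step 4: T in hours = 57811.26 / 3600 = 16.059 hours

16.059


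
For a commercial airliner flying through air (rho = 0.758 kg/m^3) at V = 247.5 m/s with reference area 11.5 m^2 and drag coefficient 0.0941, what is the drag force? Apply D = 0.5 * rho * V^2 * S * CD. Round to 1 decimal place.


Step 1: Dynamic pressure q = 0.5 * 0.758 * 247.5^2 = 23216.1188 Pa
Step 2: Drag D = q * S * CD = 23216.1188 * 11.5 * 0.0941
Step 3: D = 25123.3 N

25123.3


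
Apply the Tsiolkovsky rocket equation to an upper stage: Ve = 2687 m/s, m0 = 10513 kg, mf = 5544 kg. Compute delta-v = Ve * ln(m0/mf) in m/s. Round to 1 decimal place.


Step 1: Mass ratio m0/mf = 10513 / 5544 = 1.896284
Step 2: ln(1.896284) = 0.639896
Step 3: delta-v = 2687 * 0.639896 = 1719.4 m/s

1719.4


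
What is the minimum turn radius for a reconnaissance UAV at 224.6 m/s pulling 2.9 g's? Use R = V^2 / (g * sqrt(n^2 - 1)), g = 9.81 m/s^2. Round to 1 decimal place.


Step 1: V^2 = 224.6^2 = 50445.16
Step 2: n^2 - 1 = 2.9^2 - 1 = 7.41
Step 3: sqrt(7.41) = 2.722132
Step 4: R = 50445.16 / (9.81 * 2.722132) = 1889.0 m

1889.0


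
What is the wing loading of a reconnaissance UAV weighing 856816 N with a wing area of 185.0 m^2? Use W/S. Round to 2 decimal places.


Step 1: Wing loading = W / S = 856816 / 185.0
Step 2: Wing loading = 4631.44 N/m^2

4631.44


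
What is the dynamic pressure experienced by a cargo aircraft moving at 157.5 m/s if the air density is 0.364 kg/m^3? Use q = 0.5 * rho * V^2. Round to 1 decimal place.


Step 1: V^2 = 157.5^2 = 24806.25
Step 2: q = 0.5 * 0.364 * 24806.25
Step 3: q = 4514.7 Pa

4514.7


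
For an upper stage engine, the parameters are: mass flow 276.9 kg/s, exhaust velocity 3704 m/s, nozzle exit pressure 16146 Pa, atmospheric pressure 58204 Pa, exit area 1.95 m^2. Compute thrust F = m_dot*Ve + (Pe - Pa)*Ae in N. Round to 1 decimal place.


Step 1: Momentum thrust = m_dot * Ve = 276.9 * 3704 = 1025637.6 N
Step 2: Pressure thrust = (Pe - Pa) * Ae = (16146 - 58204) * 1.95 = -82013.10 N
Step 3: Total thrust F = 1025637.6 + -82013.10 = 943624.5 N

943624.5


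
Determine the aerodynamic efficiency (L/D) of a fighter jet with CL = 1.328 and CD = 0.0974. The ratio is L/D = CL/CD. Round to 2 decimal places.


Step 1: L/D = CL / CD = 1.328 / 0.0974
Step 2: L/D = 13.63

13.63


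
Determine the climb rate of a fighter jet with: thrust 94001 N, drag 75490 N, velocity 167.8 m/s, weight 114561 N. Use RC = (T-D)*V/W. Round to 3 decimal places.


Step 1: Excess thrust = T - D = 94001 - 75490 = 18511 N
Step 2: Excess power = 18511 * 167.8 = 3106145.8 W
Step 3: RC = 3106145.8 / 114561 = 27.113 m/s

27.113


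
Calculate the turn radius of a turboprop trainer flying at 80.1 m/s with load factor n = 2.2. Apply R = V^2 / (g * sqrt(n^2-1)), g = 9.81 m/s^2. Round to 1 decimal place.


Step 1: V^2 = 80.1^2 = 6416.01
Step 2: n^2 - 1 = 2.2^2 - 1 = 3.84
Step 3: sqrt(3.84) = 1.959592
Step 4: R = 6416.01 / (9.81 * 1.959592) = 333.8 m

333.8


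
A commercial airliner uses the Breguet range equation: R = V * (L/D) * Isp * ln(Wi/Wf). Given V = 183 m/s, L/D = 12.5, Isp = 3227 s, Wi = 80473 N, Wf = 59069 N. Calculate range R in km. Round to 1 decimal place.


Step 1: Coefficient = V * (L/D) * Isp = 183 * 12.5 * 3227 = 7381762.5 m
Step 2: Wi/Wf = 80473 / 59069 = 1.362356
Step 3: ln(1.362356) = 0.309215
Step 4: R = 7381762.5 * 0.309215 = 2282555.2 m = 2282.6 km

2282.6


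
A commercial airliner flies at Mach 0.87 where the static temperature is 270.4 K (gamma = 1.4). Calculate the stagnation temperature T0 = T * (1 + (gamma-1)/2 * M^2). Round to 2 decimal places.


Step 1: (gamma-1)/2 = 0.2
Step 2: M^2 = 0.7569
Step 3: 1 + 0.2 * 0.7569 = 1.15138
Step 4: T0 = 270.4 * 1.15138 = 311.33 K

311.33


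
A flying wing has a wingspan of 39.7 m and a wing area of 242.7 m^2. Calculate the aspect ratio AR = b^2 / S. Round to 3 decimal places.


Step 1: b^2 = 39.7^2 = 1576.09
Step 2: AR = 1576.09 / 242.7 = 6.494

6.494


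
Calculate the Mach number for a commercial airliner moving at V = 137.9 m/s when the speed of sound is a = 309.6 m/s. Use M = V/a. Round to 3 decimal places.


Step 1: M = V / a = 137.9 / 309.6
Step 2: M = 0.445

0.445


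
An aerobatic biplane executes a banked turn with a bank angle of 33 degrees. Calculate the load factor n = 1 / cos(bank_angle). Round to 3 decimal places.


Step 1: Convert 33 degrees to radians = 0.575959
Step 2: cos(33 deg) = 0.838671
Step 3: n = 1 / 0.838671 = 1.192

1.192


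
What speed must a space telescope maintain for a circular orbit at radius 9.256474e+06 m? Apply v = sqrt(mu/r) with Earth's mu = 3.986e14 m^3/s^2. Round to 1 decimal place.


Step 1: mu / r = 3.986e14 / 9.256474e+06 = 43061753.3199
Step 2: v = sqrt(43061753.3199) = 6562.1 m/s

6562.1


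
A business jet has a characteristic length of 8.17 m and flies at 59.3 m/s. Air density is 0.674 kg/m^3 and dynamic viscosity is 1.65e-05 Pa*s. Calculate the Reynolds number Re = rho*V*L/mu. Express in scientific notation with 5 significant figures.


Step 1: Numerator = rho * V * L = 0.674 * 59.3 * 8.17 = 326.540194
Step 2: Re = 326.540194 / 1.65e-05
Step 3: Re = 1.9790e+07

1.9790e+07


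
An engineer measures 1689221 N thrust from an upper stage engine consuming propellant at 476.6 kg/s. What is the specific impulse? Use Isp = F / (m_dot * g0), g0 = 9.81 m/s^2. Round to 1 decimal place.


Step 1: m_dot * g0 = 476.6 * 9.81 = 4675.45
Step 2: Isp = 1689221 / 4675.45 = 361.3 s

361.3


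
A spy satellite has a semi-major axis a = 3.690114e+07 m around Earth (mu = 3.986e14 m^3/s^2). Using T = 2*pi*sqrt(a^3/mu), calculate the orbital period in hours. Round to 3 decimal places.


Step 1: a^3 / mu = 5.024807e+22 / 3.986e14 = 1.260614e+08
Step 2: sqrt(1.260614e+08) = 11227.7059 s
Step 3: T = 2*pi * 11227.7059 = 70545.76 s
Step 4: T in hours = 70545.76 / 3600 = 19.596 hours

19.596


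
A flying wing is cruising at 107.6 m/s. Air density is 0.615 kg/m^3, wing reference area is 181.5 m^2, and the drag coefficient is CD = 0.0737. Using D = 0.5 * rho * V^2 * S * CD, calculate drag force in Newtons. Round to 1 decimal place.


Step 1: Dynamic pressure q = 0.5 * 0.615 * 107.6^2 = 3560.1612 Pa
Step 2: Drag D = q * S * CD = 3560.1612 * 181.5 * 0.0737
Step 3: D = 47622.7 N

47622.7


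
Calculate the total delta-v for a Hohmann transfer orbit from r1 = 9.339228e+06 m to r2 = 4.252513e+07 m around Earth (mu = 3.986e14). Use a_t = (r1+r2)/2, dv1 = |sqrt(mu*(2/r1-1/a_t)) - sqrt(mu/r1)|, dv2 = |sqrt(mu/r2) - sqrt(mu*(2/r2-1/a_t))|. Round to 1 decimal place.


Step 1: Transfer semi-major axis a_t = (9.339228e+06 + 4.252513e+07) / 2 = 2.593218e+07 m
Step 2: v1 (circular at r1) = sqrt(mu/r1) = 6533.01 m/s
Step 3: v_t1 = sqrt(mu*(2/r1 - 1/a_t)) = 8365.97 m/s
Step 4: dv1 = |8365.97 - 6533.01| = 1832.97 m/s
Step 5: v2 (circular at r2) = 3061.58 m/s, v_t2 = 1837.31 m/s
Step 6: dv2 = |3061.58 - 1837.31| = 1224.27 m/s
Step 7: Total delta-v = 1832.97 + 1224.27 = 3057.2 m/s

3057.2


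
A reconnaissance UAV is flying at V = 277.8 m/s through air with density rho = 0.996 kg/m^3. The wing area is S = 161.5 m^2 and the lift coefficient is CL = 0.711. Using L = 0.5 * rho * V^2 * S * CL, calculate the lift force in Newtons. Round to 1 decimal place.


Step 1: Calculate dynamic pressure q = 0.5 * 0.996 * 277.8^2 = 0.5 * 0.996 * 77172.84 = 38432.0743 Pa
Step 2: Multiply by wing area and lift coefficient: L = 38432.0743 * 161.5 * 0.711
Step 3: L = 6206780.0027 * 0.711 = 4413020.6 N

4413020.6


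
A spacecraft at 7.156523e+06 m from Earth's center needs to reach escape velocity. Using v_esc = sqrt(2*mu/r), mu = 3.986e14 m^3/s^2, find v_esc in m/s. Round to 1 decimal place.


Step 1: 2*mu/r = 2 * 3.986e14 / 7.156523e+06 = 111394877.0932
Step 2: v_esc = sqrt(111394877.0932) = 10554.4 m/s

10554.4


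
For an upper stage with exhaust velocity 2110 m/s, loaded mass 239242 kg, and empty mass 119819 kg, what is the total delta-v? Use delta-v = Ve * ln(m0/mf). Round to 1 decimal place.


Step 1: Mass ratio m0/mf = 239242 / 119819 = 1.996695
Step 2: ln(1.996695) = 0.691493
Step 3: delta-v = 2110 * 0.691493 = 1459.1 m/s

1459.1


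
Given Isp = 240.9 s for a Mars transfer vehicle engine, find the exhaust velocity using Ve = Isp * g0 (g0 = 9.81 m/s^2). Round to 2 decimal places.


Step 1: Ve = Isp * g0 = 240.9 * 9.81
Step 2: Ve = 2363.23 m/s

2363.23


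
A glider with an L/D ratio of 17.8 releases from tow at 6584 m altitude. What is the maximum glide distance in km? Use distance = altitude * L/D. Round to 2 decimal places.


Step 1: Glide distance = altitude * L/D = 6584 * 17.8 = 117195.2 m
Step 2: Convert to km: 117195.2 / 1000 = 117.20 km

117.20


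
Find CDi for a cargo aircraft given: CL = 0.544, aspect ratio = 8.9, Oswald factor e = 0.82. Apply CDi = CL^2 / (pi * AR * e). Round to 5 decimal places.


Step 1: CL^2 = 0.544^2 = 0.295936
Step 2: pi * AR * e = 3.14159 * 8.9 * 0.82 = 22.927343
Step 3: CDi = 0.295936 / 22.927343 = 0.01291

0.01291


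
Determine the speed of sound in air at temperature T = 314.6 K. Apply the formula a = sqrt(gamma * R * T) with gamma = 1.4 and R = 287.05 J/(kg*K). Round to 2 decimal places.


Step 1: gamma * R * T = 1.4 * 287.05 * 314.6 = 126428.302
Step 2: a = sqrt(126428.302) = 355.57 m/s

355.57


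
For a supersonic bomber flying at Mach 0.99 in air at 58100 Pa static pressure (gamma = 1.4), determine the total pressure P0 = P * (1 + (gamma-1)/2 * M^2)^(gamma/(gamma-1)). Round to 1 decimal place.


Step 1: (gamma-1)/2 * M^2 = 0.2 * 0.9801 = 0.19602
Step 2: 1 + 0.19602 = 1.19602
Step 3: Exponent gamma/(gamma-1) = 3.5
Step 4: P0 = 58100 * 1.19602^3.5 = 108707.8 Pa

108707.8


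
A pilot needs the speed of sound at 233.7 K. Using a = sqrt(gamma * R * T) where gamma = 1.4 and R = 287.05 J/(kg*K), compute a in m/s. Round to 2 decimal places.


Step 1: gamma * R * T = 1.4 * 287.05 * 233.7 = 93917.019
Step 2: a = sqrt(93917.019) = 306.46 m/s

306.46


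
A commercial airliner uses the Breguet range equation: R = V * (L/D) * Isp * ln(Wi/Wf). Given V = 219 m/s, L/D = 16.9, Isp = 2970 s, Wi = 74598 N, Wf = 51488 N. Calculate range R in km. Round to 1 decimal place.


Step 1: Coefficient = V * (L/D) * Isp = 219 * 16.9 * 2970 = 10992267.0 m
Step 2: Wi/Wf = 74598 / 51488 = 1.448842
Step 3: ln(1.448842) = 0.370765
Step 4: R = 10992267.0 * 0.370765 = 4075547.1 m = 4075.5 km

4075.5


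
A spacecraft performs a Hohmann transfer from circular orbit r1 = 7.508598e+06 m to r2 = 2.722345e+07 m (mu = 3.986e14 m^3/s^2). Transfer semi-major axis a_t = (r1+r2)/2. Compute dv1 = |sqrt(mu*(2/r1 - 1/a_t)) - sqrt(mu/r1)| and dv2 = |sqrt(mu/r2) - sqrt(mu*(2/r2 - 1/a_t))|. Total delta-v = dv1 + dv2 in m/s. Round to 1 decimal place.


Step 1: Transfer semi-major axis a_t = (7.508598e+06 + 2.722345e+07) / 2 = 1.736602e+07 m
Step 2: v1 (circular at r1) = sqrt(mu/r1) = 7286.0 m/s
Step 3: v_t1 = sqrt(mu*(2/r1 - 1/a_t)) = 9122.43 m/s
Step 4: dv1 = |9122.43 - 7286.0| = 1836.43 m/s
Step 5: v2 (circular at r2) = 3826.46 m/s, v_t2 = 2516.09 m/s
Step 6: dv2 = |3826.46 - 2516.09| = 1310.37 m/s
Step 7: Total delta-v = 1836.43 + 1310.37 = 3146.8 m/s

3146.8


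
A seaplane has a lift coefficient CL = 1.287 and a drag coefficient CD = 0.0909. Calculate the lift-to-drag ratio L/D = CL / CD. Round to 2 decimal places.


Step 1: L/D = CL / CD = 1.287 / 0.0909
Step 2: L/D = 14.16

14.16


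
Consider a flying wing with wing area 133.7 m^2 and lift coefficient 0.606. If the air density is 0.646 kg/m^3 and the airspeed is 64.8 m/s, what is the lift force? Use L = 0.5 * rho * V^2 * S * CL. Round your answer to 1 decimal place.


Step 1: Calculate dynamic pressure q = 0.5 * 0.646 * 64.8^2 = 0.5 * 0.646 * 4199.04 = 1356.2899 Pa
Step 2: Multiply by wing area and lift coefficient: L = 1356.2899 * 133.7 * 0.606
Step 3: L = 181335.9623 * 0.606 = 109889.6 N

109889.6


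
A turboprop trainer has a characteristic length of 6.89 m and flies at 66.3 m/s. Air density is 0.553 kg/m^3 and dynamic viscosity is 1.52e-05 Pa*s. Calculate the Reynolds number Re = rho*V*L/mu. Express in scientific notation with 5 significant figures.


Step 1: Numerator = rho * V * L = 0.553 * 66.3 * 6.89 = 252.614271
Step 2: Re = 252.614271 / 1.52e-05
Step 3: Re = 1.6619e+07

1.6619e+07


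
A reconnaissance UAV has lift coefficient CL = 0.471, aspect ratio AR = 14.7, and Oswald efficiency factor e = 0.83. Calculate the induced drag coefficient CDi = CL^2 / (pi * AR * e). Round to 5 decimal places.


Step 1: CL^2 = 0.471^2 = 0.221841
Step 2: pi * AR * e = 3.14159 * 14.7 * 0.83 = 38.330572
Step 3: CDi = 0.221841 / 38.330572 = 0.00579

0.00579


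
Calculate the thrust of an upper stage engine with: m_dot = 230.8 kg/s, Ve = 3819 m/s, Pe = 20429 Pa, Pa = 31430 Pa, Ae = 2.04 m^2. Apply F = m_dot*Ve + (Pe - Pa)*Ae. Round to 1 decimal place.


Step 1: Momentum thrust = m_dot * Ve = 230.8 * 3819 = 881425.2 N
Step 2: Pressure thrust = (Pe - Pa) * Ae = (20429 - 31430) * 2.04 = -22442.04 N
Step 3: Total thrust F = 881425.2 + -22442.04 = 858983.2 N

858983.2


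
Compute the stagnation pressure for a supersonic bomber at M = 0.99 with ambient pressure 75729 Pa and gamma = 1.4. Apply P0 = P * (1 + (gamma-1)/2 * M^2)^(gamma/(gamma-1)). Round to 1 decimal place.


Step 1: (gamma-1)/2 * M^2 = 0.2 * 0.9801 = 0.19602
Step 2: 1 + 0.19602 = 1.19602
Step 3: Exponent gamma/(gamma-1) = 3.5
Step 4: P0 = 75729 * 1.19602^3.5 = 141692.5 Pa

141692.5


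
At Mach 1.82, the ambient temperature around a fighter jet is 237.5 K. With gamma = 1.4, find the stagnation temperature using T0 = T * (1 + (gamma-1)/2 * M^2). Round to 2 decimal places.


Step 1: (gamma-1)/2 = 0.2
Step 2: M^2 = 3.3124
Step 3: 1 + 0.2 * 3.3124 = 1.66248
Step 4: T0 = 237.5 * 1.66248 = 394.84 K

394.84


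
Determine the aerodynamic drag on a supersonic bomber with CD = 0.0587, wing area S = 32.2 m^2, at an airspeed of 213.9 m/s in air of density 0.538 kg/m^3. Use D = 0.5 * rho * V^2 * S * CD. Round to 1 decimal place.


Step 1: Dynamic pressure q = 0.5 * 0.538 * 213.9^2 = 12307.6135 Pa
Step 2: Drag D = q * S * CD = 12307.6135 * 32.2 * 0.0587
Step 3: D = 23263.1 N

23263.1


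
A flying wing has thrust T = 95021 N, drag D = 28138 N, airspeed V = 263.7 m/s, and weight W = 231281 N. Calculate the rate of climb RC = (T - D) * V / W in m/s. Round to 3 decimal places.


Step 1: Excess thrust = T - D = 95021 - 28138 = 66883 N
Step 2: Excess power = 66883 * 263.7 = 17637047.1 W
Step 3: RC = 17637047.1 / 231281 = 76.258 m/s

76.258


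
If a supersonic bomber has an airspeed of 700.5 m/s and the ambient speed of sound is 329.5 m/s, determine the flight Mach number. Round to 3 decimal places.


Step 1: M = V / a = 700.5 / 329.5
Step 2: M = 2.126

2.126


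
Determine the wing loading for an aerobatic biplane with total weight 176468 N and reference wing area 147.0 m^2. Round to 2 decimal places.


Step 1: Wing loading = W / S = 176468 / 147.0
Step 2: Wing loading = 1200.46 N/m^2

1200.46


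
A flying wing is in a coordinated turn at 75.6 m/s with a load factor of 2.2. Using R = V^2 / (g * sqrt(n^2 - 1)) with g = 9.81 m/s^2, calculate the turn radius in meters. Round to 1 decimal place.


Step 1: V^2 = 75.6^2 = 5715.36
Step 2: n^2 - 1 = 2.2^2 - 1 = 3.84
Step 3: sqrt(3.84) = 1.959592
Step 4: R = 5715.36 / (9.81 * 1.959592) = 297.3 m

297.3


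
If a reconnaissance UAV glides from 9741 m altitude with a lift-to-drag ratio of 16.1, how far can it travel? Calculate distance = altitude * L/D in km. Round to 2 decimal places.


Step 1: Glide distance = altitude * L/D = 9741 * 16.1 = 156830.1 m
Step 2: Convert to km: 156830.1 / 1000 = 156.83 km

156.83


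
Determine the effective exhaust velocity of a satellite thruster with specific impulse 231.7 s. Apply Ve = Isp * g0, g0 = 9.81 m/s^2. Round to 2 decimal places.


Step 1: Ve = Isp * g0 = 231.7 * 9.81
Step 2: Ve = 2272.98 m/s

2272.98


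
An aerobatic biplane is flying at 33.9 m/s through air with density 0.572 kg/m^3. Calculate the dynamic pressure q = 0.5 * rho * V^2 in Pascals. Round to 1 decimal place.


Step 1: V^2 = 33.9^2 = 1149.21
Step 2: q = 0.5 * 0.572 * 1149.21
Step 3: q = 328.7 Pa

328.7


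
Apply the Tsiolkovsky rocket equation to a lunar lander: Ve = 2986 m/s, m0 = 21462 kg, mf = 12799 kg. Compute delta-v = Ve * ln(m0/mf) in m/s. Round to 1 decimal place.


Step 1: Mass ratio m0/mf = 21462 / 12799 = 1.67685
Step 2: ln(1.67685) = 0.516917
Step 3: delta-v = 2986 * 0.516917 = 1543.5 m/s

1543.5


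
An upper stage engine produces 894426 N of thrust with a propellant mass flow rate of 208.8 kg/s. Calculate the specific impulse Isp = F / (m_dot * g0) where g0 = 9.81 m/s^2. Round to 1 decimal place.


Step 1: m_dot * g0 = 208.8 * 9.81 = 2048.33
Step 2: Isp = 894426 / 2048.33 = 436.7 s

436.7


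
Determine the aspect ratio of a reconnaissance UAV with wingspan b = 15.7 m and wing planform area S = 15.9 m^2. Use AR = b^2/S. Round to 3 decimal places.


Step 1: b^2 = 15.7^2 = 246.49
Step 2: AR = 246.49 / 15.9 = 15.503

15.503


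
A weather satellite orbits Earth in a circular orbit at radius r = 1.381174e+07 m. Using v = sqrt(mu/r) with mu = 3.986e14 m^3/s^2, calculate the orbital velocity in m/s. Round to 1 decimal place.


Step 1: mu / r = 3.986e14 / 1.381174e+07 = 28859506.4778
Step 2: v = sqrt(28859506.4778) = 5372.1 m/s

5372.1


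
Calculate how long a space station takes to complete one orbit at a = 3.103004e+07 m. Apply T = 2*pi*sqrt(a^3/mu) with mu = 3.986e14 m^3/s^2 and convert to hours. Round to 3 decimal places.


Step 1: a^3 / mu = 2.987769e+22 / 3.986e14 = 7.495657e+07
Step 2: sqrt(7.495657e+07) = 8657.7463 s
Step 3: T = 2*pi * 8657.7463 = 54398.22 s
Step 4: T in hours = 54398.22 / 3600 = 15.111 hours

15.111


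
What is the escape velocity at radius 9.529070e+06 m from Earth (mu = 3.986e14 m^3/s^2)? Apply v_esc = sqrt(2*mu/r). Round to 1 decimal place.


Step 1: 2*mu/r = 2 * 3.986e14 / 9.529070e+06 = 83659790.5147
Step 2: v_esc = sqrt(83659790.5147) = 9146.6 m/s

9146.6


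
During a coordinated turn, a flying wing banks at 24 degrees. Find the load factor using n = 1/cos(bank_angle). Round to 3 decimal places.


Step 1: Convert 24 degrees to radians = 0.418879
Step 2: cos(24 deg) = 0.913545
Step 3: n = 1 / 0.913545 = 1.095

1.095


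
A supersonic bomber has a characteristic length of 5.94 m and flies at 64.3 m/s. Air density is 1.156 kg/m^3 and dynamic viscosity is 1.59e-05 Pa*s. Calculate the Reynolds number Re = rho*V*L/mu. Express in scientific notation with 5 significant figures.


Step 1: Numerator = rho * V * L = 1.156 * 64.3 * 5.94 = 441.524952
Step 2: Re = 441.524952 / 1.59e-05
Step 3: Re = 2.7769e+07

2.7769e+07


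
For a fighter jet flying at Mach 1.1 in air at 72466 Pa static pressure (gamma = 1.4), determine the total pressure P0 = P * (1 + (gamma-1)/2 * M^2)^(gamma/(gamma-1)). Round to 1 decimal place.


Step 1: (gamma-1)/2 * M^2 = 0.2 * 1.21 = 0.242
Step 2: 1 + 0.242 = 1.242
Step 3: Exponent gamma/(gamma-1) = 3.5
Step 4: P0 = 72466 * 1.242^3.5 = 154724.8 Pa

154724.8


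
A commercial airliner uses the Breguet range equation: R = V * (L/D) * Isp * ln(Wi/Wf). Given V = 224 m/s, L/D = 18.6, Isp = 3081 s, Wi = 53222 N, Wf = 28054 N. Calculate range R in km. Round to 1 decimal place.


Step 1: Coefficient = V * (L/D) * Isp = 224 * 18.6 * 3081 = 12836678.4 m
Step 2: Wi/Wf = 53222 / 28054 = 1.897127
Step 3: ln(1.897127) = 0.640341
Step 4: R = 12836678.4 * 0.640341 = 8219846.6 m = 8219.8 km

8219.8


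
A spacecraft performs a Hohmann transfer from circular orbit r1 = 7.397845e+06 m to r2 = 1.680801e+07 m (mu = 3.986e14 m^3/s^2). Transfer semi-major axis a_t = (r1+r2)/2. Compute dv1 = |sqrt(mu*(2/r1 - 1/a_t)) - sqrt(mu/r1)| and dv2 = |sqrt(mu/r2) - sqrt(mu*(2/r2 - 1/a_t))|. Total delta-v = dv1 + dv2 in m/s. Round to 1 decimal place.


Step 1: Transfer semi-major axis a_t = (7.397845e+06 + 1.680801e+07) / 2 = 1.210293e+07 m
Step 2: v1 (circular at r1) = sqrt(mu/r1) = 7340.34 m/s
Step 3: v_t1 = sqrt(mu*(2/r1 - 1/a_t)) = 8650.26 m/s
Step 4: dv1 = |8650.26 - 7340.34| = 1309.92 m/s
Step 5: v2 (circular at r2) = 4869.79 m/s, v_t2 = 3807.31 m/s
Step 6: dv2 = |4869.79 - 3807.31| = 1062.49 m/s
Step 7: Total delta-v = 1309.92 + 1062.49 = 2372.4 m/s

2372.4


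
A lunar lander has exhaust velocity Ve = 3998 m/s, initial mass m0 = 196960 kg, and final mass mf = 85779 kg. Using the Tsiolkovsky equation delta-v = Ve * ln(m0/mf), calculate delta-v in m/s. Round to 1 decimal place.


Step 1: Mass ratio m0/mf = 196960 / 85779 = 2.296133
Step 2: ln(2.296133) = 0.831226
Step 3: delta-v = 3998 * 0.831226 = 3323.2 m/s

3323.2


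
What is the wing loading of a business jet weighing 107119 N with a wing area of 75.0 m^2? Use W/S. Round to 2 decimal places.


Step 1: Wing loading = W / S = 107119 / 75.0
Step 2: Wing loading = 1428.25 N/m^2

1428.25


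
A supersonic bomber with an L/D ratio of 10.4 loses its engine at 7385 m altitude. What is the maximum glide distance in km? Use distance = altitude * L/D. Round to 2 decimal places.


Step 1: Glide distance = altitude * L/D = 7385 * 10.4 = 76804.0 m
Step 2: Convert to km: 76804.0 / 1000 = 76.80 km

76.80


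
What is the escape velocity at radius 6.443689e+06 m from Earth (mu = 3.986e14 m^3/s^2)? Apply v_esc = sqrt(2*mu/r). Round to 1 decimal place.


Step 1: 2*mu/r = 2 * 3.986e14 / 6.443689e+06 = 123717951.006
Step 2: v_esc = sqrt(123717951.006) = 11122.9 m/s

11122.9


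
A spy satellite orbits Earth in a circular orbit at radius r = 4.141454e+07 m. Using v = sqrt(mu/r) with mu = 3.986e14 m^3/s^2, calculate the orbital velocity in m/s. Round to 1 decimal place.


Step 1: mu / r = 3.986e14 / 4.141454e+07 = 9624639.076
Step 2: v = sqrt(9624639.076) = 3102.4 m/s

3102.4


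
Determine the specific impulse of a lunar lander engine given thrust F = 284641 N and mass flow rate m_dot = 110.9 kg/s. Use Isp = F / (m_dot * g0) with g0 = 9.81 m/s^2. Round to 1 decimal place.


Step 1: m_dot * g0 = 110.9 * 9.81 = 1087.93
Step 2: Isp = 284641 / 1087.93 = 261.6 s

261.6


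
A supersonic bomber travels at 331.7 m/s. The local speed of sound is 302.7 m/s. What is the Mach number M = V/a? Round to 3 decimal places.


Step 1: M = V / a = 331.7 / 302.7
Step 2: M = 1.096

1.096


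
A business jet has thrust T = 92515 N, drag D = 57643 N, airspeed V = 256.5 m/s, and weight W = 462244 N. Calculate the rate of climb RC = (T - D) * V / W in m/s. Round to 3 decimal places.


Step 1: Excess thrust = T - D = 92515 - 57643 = 34872 N
Step 2: Excess power = 34872 * 256.5 = 8944668.0 W
Step 3: RC = 8944668.0 / 462244 = 19.351 m/s

19.351


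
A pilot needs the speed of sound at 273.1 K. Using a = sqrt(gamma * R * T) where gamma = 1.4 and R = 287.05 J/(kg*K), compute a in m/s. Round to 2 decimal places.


Step 1: gamma * R * T = 1.4 * 287.05 * 273.1 = 109750.697
Step 2: a = sqrt(109750.697) = 331.29 m/s

331.29


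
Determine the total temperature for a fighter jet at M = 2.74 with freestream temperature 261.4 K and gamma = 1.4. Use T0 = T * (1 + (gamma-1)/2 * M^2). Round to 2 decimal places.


Step 1: (gamma-1)/2 = 0.2
Step 2: M^2 = 7.5076
Step 3: 1 + 0.2 * 7.5076 = 2.50152
Step 4: T0 = 261.4 * 2.50152 = 653.90 K

653.90


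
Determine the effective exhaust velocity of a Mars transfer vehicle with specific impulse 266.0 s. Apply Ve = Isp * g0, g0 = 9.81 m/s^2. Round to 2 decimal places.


Step 1: Ve = Isp * g0 = 266.0 * 9.81
Step 2: Ve = 2609.46 m/s

2609.46


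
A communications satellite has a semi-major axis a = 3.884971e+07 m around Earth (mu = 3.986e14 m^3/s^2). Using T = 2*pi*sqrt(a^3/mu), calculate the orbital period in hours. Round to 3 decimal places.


Step 1: a^3 / mu = 5.863587e+22 / 3.986e14 = 1.471045e+08
Step 2: sqrt(1.471045e+08) = 12128.6657 s
Step 3: T = 2*pi * 12128.6657 = 76206.65 s
Step 4: T in hours = 76206.65 / 3600 = 21.169 hours

21.169


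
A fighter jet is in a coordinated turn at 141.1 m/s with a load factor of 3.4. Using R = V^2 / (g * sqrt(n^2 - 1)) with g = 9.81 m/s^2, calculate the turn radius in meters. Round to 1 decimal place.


Step 1: V^2 = 141.1^2 = 19909.21
Step 2: n^2 - 1 = 3.4^2 - 1 = 10.56
Step 3: sqrt(10.56) = 3.249615
Step 4: R = 19909.21 / (9.81 * 3.249615) = 624.5 m

624.5


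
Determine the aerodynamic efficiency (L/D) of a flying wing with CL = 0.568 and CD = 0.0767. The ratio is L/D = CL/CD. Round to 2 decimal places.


Step 1: L/D = CL / CD = 0.568 / 0.0767
Step 2: L/D = 7.41

7.41


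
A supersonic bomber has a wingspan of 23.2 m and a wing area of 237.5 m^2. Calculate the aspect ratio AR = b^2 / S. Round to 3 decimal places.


Step 1: b^2 = 23.2^2 = 538.24
Step 2: AR = 538.24 / 237.5 = 2.266

2.266


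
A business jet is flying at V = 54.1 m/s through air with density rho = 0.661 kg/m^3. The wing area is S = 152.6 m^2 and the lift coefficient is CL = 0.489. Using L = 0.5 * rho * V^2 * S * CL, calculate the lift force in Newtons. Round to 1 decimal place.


Step 1: Calculate dynamic pressure q = 0.5 * 0.661 * 54.1^2 = 0.5 * 0.661 * 2926.81 = 967.3107 Pa
Step 2: Multiply by wing area and lift coefficient: L = 967.3107 * 152.6 * 0.489
Step 3: L = 147611.6136 * 0.489 = 72182.1 N

72182.1


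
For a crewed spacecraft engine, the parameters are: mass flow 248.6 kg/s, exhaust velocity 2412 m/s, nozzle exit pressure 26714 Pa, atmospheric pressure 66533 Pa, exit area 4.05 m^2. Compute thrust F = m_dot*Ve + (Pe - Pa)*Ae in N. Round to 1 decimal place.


Step 1: Momentum thrust = m_dot * Ve = 248.6 * 2412 = 599623.2 N
Step 2: Pressure thrust = (Pe - Pa) * Ae = (26714 - 66533) * 4.05 = -161266.95 N
Step 3: Total thrust F = 599623.2 + -161266.95 = 438356.3 N

438356.3


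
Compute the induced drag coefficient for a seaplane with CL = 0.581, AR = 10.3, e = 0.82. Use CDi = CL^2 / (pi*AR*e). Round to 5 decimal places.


Step 1: CL^2 = 0.581^2 = 0.337561
Step 2: pi * AR * e = 3.14159 * 10.3 * 0.82 = 26.533892
Step 3: CDi = 0.337561 / 26.533892 = 0.01272

0.01272


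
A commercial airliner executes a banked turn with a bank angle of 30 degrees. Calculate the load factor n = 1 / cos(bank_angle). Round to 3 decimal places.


Step 1: Convert 30 degrees to radians = 0.523599
Step 2: cos(30 deg) = 0.866025
Step 3: n = 1 / 0.866025 = 1.155

1.155


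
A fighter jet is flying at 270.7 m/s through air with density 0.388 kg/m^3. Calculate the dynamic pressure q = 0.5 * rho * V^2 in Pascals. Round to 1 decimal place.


Step 1: V^2 = 270.7^2 = 73278.49
Step 2: q = 0.5 * 0.388 * 73278.49
Step 3: q = 14216.0 Pa

14216.0


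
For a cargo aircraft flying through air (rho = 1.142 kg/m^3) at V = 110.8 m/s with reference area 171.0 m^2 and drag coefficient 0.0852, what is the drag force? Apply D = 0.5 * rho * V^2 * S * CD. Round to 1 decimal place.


Step 1: Dynamic pressure q = 0.5 * 1.142 * 110.8^2 = 7009.9614 Pa
Step 2: Drag D = q * S * CD = 7009.9614 * 171.0 * 0.0852
Step 3: D = 102129.5 N

102129.5
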